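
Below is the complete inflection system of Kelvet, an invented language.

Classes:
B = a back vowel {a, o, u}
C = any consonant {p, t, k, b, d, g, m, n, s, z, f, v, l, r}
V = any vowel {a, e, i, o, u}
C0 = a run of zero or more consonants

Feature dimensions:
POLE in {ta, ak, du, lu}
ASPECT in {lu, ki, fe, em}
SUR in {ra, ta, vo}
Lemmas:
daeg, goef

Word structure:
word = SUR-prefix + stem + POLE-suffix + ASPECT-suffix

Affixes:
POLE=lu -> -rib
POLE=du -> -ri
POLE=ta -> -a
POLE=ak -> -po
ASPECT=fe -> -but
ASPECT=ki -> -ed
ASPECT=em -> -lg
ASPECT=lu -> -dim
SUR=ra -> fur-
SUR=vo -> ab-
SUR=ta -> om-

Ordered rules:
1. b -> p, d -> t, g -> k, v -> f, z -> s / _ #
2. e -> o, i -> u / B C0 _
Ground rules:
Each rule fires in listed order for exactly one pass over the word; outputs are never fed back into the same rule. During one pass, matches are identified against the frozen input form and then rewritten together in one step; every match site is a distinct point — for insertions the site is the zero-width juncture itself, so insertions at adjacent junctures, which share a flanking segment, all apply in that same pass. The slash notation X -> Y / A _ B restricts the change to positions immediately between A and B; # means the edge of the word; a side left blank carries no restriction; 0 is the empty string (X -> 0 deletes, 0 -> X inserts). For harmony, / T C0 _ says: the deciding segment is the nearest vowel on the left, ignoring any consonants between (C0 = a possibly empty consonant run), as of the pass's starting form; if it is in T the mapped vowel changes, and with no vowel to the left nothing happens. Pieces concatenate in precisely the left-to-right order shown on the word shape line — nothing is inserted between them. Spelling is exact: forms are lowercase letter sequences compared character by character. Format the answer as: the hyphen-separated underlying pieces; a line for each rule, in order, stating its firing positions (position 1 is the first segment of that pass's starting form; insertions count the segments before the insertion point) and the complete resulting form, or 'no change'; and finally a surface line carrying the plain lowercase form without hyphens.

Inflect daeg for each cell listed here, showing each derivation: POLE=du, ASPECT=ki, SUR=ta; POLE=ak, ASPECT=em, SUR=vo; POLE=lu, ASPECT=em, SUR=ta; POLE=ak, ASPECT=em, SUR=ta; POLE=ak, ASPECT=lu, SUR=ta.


cell POLE=du, ASPECT=ki, SUR=ta:
underlying: om-daeg-ri-ed
1. b -> p, d -> t, g -> k, v -> f, z -> s / _ #: fires at position(s) 10: omdaegriet
2. e -> o, i -> u / B C0 _: fires at position(s) 5: omdaogriet
surface: omdaogriet

cell POLE=ak, ASPECT=em, SUR=vo:
underlying: ab-daeg-po-lg
1. b -> p, d -> t, g -> k, v -> f, z -> s / _ #: fires at position(s) 10: abdaegpolk
2. e -> o, i -> u / B C0 _: fires at position(s) 5: abdaogpolk
surface: abdaogpolk

cell POLE=lu, ASPECT=em, SUR=ta:
underlying: om-daeg-rib-lg
1. b -> p, d -> t, g -> k, v -> f, z -> s / _ #: fires at position(s) 11: omdaegriblk
2. e -> o, i -> u / B C0 _: fires at position(s) 5: omdaogriblk
surface: omdaogriblk

cell POLE=ak, ASPECT=em, SUR=ta:
underlying: om-daeg-po-lg
1. b -> p, d -> t, g -> k, v -> f, z -> s / _ #: fires at position(s) 10: omdaegpolk
2. e -> o, i -> u / B C0 _: fires at position(s) 5: omdaogpolk
surface: omdaogpolk

cell POLE=ak, ASPECT=lu, SUR=ta:
underlying: om-daeg-po-dim
1. b -> p, d -> t, g -> k, v -> f, z -> s / _ #: no change
2. e -> o, i -> u / B C0 _: fires at position(s) 5, 10: omdaogpodum
surface: omdaogpodum


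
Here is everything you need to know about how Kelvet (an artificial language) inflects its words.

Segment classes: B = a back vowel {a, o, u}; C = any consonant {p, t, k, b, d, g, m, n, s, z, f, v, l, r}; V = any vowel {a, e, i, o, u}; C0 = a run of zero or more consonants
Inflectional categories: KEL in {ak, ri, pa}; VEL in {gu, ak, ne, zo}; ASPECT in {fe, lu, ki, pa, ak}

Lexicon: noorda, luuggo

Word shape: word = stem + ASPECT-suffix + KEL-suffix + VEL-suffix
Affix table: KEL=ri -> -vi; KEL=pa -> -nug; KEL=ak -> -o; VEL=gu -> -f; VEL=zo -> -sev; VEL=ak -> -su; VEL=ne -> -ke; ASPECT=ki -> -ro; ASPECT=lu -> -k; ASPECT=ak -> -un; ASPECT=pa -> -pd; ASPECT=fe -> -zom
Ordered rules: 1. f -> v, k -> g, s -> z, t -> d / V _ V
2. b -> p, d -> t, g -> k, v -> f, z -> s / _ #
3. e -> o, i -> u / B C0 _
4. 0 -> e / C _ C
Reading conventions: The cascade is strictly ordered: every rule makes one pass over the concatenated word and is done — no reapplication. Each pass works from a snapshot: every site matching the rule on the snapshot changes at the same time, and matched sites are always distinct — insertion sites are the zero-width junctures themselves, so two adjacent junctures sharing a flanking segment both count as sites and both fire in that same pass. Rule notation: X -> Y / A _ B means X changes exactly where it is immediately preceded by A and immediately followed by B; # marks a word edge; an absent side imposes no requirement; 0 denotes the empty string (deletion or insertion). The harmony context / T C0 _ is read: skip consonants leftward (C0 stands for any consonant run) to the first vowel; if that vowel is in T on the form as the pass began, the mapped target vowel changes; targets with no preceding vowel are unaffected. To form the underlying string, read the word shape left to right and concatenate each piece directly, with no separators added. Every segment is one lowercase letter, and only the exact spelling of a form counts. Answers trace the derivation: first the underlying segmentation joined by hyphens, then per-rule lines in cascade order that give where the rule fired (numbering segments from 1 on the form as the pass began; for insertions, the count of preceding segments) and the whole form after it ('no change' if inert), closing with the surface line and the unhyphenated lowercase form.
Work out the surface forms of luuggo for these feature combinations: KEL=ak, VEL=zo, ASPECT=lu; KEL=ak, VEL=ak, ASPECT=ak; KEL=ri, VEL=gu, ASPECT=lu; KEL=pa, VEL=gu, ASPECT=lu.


cell KEL=ak, VEL=zo, ASPECT=lu:
underlying: luuggo-k-o-sev
1. f -> v, k -> g, s -> z, t -> d / V _ V: fires at position(s) 7, 9: luuggogozev
2. b -> p, d -> t, g -> k, v -> f, z -> s / _ #: fires at position(s) 11: luuggogozef
3. e -> o, i -> u / B C0 _: fires at position(s) 10: luuggogozof
4. 0 -> e / C _ C: inserts after position(s) 4: luugegogozof
surface: luugegogozof

cell KEL=ak, VEL=ak, ASPECT=ak:
underlying: luuggo-un-o-su
1. f -> v, k -> g, s -> z, t -> d / V _ V: fires at position(s) 10: luuggounozu
2. b -> p, d -> t, g -> k, v -> f, z -> s / _ #: no change
3. e -> o, i -> u / B C0 _: no change
4. 0 -> e / C _ C: inserts after position(s) 4: luugegounozu
surface: luugegounozu

cell KEL=ri, VEL=gu, ASPECT=lu:
underlying: luuggo-k-vi-f
1. f -> v, k -> g, s -> z, t -> d / V _ V: no change
2. b -> p, d -> t, g -> k, v -> f, z -> s / _ #: no change
3. e -> o, i -> u / B C0 _: fires at position(s) 9: luuggokvuf
4. 0 -> e / C _ C: inserts after position(s) 4, 7: luugegokevuf
surface: luugegokevuf

cell KEL=pa, VEL=gu, ASPECT=lu:
underlying: luuggo-k-nug-f
1. f -> v, k -> g, s -> z, t -> d / V _ V: no change
2. b -> p, d -> t, g -> k, v -> f, z -> s / _ #: no change
3. e -> o, i -> u / B C0 _: no change
4. 0 -> e / C _ C: inserts after position(s) 4, 7, 10: luugegokenugef
surface: luugegokenugef


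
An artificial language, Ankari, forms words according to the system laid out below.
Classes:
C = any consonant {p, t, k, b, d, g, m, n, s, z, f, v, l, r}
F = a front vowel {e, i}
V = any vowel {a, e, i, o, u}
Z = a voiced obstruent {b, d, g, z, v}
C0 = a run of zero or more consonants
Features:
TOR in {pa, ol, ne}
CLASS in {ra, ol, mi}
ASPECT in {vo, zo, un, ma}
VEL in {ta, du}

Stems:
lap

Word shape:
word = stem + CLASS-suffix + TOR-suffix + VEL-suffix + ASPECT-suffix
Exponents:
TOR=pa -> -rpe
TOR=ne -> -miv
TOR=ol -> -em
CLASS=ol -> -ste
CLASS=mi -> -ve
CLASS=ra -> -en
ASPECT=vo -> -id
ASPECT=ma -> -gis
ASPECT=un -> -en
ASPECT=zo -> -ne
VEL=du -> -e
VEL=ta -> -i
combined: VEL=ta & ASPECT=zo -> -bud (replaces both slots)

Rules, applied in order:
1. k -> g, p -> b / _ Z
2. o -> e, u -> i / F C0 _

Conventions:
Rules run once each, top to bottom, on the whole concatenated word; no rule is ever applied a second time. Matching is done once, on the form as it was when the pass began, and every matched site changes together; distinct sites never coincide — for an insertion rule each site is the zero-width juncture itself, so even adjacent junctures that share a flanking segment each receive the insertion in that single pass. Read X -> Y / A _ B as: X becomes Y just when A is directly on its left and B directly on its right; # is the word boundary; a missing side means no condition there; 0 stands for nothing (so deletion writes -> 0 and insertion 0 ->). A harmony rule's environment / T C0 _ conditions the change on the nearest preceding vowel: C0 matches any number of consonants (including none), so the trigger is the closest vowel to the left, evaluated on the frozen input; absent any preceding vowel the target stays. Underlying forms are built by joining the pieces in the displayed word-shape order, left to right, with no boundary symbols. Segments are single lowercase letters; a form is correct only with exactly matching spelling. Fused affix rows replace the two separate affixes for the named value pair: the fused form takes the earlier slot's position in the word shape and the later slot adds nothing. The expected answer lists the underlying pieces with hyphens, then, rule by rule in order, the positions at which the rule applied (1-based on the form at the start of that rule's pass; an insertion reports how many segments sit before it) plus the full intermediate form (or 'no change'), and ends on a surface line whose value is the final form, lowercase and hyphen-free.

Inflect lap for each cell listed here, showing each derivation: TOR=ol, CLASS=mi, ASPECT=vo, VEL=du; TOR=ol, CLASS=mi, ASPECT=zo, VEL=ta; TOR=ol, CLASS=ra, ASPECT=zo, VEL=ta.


cell TOR=ol, CLASS=mi, ASPECT=vo, VEL=du:
underlying: lap-ve-em-e-id
1. k -> g, p -> b / _ Z: fires at position(s) 3: labveemeid
2. o -> e, u -> i / F C0 _: no change
surface: labveemeid

cell TOR=ol, CLASS=mi, ASPECT=zo, VEL=ta:
underlying: lap-ve-em-bud
1. k -> g, p -> b / _ Z: fires at position(s) 3: labveembud
2. o -> e, u -> i / F C0 _: fires at position(s) 9: labveembid
surface: labveembid

cell TOR=ol, CLASS=ra, ASPECT=zo, VEL=ta:
underlying: lap-en-em-bud
1. k -> g, p -> b / _ Z: no change
2. o -> e, u -> i / F C0 _: fires at position(s) 9: lapenembid
surface: lapenembid


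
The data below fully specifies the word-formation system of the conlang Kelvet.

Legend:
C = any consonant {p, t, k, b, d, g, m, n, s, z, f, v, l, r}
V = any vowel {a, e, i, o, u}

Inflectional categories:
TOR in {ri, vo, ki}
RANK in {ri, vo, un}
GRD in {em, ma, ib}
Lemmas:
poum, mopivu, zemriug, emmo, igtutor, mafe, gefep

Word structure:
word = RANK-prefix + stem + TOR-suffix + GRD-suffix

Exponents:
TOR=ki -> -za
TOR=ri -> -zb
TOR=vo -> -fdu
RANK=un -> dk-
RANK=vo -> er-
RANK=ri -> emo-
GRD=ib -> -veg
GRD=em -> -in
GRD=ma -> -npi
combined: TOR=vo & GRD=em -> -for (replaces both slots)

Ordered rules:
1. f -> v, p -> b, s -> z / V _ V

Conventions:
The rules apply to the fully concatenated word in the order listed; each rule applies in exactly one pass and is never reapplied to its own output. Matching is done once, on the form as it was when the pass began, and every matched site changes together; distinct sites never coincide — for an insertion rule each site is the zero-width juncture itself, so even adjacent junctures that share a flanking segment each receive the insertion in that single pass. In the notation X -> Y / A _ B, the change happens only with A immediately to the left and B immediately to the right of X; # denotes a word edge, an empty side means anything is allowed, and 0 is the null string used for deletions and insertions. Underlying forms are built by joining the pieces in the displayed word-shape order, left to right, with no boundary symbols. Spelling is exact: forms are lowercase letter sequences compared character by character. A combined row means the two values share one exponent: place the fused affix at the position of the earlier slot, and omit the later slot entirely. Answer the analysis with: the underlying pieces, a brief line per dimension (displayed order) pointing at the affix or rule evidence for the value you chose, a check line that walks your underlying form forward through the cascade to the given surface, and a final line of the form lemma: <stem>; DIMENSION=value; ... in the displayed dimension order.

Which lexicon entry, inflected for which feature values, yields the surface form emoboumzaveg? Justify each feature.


underlying: emo-poum-za-veg
TOR=ki - signalled by the affix -za
RANK=ri - signalled by the affix emo-
GRD=ib - signalled by the affix -veg
check: emopoumzaveg -> emoboumzaveg
lemma: poum; TOR=ki; RANK=ri; GRD=ib


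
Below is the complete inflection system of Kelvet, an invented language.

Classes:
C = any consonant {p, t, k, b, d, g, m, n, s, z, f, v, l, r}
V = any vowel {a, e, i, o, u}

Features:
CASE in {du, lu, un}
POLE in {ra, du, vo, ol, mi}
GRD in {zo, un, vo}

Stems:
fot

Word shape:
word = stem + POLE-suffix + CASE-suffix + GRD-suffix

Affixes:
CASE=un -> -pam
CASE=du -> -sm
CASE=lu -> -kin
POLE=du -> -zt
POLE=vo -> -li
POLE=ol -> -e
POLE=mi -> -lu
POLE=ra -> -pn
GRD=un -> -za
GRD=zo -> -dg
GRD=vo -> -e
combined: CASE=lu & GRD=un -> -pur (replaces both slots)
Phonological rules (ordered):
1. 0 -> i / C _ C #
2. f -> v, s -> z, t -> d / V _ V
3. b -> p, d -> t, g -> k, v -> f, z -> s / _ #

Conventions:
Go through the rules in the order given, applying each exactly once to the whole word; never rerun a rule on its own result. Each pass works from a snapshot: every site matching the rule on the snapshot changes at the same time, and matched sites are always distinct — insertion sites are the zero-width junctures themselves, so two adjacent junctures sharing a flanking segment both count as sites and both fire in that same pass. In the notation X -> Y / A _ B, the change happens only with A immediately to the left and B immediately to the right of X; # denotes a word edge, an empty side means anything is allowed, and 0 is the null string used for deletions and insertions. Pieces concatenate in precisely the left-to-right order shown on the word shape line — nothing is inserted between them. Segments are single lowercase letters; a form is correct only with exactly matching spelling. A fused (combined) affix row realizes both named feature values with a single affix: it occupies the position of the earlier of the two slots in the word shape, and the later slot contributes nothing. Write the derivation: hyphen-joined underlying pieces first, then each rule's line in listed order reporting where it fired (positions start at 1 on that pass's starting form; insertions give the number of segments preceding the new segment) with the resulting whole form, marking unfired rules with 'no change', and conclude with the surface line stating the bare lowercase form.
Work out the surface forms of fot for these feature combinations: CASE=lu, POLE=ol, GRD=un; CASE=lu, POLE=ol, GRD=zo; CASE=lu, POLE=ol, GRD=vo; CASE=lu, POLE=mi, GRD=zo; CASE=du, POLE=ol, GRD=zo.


cell CASE=lu, POLE=ol, GRD=un:
underlying: fot-e-pur
1. 0 -> i / C _ C #: no change
2. f -> v, s -> z, t -> d / V _ V: fires at position(s) 3: fodepur
3. b -> p, d -> t, g -> k, v -> f, z -> s / _ #: no change
surface: fodepur

cell CASE=lu, POLE=ol, GRD=zo:
underlying: fot-e-kin-dg
1. 0 -> i / C _ C #: inserts after position(s) 8: fotekindig
2. f -> v, s -> z, t -> d / V _ V: fires at position(s) 3: fodekindig
3. b -> p, d -> t, g -> k, v -> f, z -> s / _ #: fires at position(s) 10: fodekindik
surface: fodekindik

cell CASE=lu, POLE=ol, GRD=vo:
underlying: fot-e-kin-e
1. 0 -> i / C _ C #: no change
2. f -> v, s -> z, t -> d / V _ V: fires at position(s) 3: fodekine
3. b -> p, d -> t, g -> k, v -> f, z -> s / _ #: no change
surface: fodekine

cell CASE=lu, POLE=mi, GRD=zo:
underlying: fot-lu-kin-dg
1. 0 -> i / C _ C #: inserts after position(s) 9: fotlukindig
2. f -> v, s -> z, t -> d / V _ V: no change
3. b -> p, d -> t, g -> k, v -> f, z -> s / _ #: fires at position(s) 11: fotlukindik
surface: fotlukindik

cell CASE=du, POLE=ol, GRD=zo:
underlying: fot-e-sm-dg
1. 0 -> i / C _ C #: inserts after position(s) 7: fotesmdig
2. f -> v, s -> z, t -> d / V _ V: fires at position(s) 3: fodesmdig
3. b -> p, d -> t, g -> k, v -> f, z -> s / _ #: fires at position(s) 9: fodesmdik
surface: fodesmdik


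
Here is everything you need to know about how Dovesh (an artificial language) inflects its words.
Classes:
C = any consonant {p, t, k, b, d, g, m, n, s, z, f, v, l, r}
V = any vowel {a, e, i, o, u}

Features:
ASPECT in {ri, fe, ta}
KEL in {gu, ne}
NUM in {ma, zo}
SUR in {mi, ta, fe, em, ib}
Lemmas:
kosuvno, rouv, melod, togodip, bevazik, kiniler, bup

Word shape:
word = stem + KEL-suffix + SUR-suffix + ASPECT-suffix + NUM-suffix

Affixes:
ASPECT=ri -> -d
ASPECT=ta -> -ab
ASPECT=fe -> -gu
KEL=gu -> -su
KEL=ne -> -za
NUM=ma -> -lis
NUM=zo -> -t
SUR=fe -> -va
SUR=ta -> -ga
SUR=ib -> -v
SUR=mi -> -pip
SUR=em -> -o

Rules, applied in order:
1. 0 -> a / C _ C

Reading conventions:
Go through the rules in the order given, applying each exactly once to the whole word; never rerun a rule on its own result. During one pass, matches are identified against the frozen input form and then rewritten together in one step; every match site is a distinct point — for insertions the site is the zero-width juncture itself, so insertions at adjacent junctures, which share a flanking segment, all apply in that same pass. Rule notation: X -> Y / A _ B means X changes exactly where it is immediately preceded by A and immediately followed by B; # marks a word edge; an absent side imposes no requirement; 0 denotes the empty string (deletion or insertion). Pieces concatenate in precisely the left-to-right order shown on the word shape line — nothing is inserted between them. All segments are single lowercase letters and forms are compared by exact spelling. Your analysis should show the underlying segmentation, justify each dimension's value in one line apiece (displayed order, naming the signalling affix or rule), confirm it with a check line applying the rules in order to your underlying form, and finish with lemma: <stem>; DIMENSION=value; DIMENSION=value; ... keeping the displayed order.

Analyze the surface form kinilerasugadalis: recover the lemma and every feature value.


underlying: kiniler-su-ga-d-lis
ASPECT=ri - signalled by the affix -d
KEL=gu - signalled by the affix -su
NUM=ma - signalled by the affix -lis
SUR=ta - signalled by the affix -ga
check: kinilersugadlis -> kinilerasugadalis
lemma: kiniler; ASPECT=ri; KEL=gu; NUM=ma; SUR=ta


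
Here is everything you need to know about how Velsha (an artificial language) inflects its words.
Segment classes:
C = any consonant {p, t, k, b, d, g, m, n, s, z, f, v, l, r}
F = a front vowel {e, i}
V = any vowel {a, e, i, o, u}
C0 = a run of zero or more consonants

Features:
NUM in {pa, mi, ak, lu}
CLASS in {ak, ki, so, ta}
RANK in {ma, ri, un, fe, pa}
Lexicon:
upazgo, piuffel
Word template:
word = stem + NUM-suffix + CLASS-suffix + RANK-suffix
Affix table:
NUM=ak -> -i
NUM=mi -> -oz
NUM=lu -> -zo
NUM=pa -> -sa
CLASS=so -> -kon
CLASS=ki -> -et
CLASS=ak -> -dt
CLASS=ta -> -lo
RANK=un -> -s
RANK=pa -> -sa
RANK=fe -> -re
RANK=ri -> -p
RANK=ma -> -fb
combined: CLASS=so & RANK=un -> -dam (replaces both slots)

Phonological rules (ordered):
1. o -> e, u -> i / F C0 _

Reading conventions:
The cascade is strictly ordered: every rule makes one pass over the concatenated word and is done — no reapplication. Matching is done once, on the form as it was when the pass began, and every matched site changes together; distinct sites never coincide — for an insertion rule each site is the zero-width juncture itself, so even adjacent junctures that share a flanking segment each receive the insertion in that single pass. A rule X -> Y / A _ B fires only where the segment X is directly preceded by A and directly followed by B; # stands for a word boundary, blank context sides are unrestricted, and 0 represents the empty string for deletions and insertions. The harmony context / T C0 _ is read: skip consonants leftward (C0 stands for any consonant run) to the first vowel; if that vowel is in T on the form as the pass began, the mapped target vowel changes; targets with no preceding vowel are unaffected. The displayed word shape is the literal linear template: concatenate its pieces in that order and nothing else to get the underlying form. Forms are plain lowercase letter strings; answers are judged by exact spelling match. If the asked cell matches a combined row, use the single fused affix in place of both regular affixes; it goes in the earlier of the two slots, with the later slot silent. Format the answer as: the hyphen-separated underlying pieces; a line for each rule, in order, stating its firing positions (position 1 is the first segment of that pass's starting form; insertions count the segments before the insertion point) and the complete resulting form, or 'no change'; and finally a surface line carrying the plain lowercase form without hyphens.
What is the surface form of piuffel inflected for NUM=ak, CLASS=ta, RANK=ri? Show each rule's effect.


underlying: piuffel-i-lo-p
1. o -> e, u -> i / F C0 _: fires at position(s) 3, 10: piiffelilep
surface: piiffelilep


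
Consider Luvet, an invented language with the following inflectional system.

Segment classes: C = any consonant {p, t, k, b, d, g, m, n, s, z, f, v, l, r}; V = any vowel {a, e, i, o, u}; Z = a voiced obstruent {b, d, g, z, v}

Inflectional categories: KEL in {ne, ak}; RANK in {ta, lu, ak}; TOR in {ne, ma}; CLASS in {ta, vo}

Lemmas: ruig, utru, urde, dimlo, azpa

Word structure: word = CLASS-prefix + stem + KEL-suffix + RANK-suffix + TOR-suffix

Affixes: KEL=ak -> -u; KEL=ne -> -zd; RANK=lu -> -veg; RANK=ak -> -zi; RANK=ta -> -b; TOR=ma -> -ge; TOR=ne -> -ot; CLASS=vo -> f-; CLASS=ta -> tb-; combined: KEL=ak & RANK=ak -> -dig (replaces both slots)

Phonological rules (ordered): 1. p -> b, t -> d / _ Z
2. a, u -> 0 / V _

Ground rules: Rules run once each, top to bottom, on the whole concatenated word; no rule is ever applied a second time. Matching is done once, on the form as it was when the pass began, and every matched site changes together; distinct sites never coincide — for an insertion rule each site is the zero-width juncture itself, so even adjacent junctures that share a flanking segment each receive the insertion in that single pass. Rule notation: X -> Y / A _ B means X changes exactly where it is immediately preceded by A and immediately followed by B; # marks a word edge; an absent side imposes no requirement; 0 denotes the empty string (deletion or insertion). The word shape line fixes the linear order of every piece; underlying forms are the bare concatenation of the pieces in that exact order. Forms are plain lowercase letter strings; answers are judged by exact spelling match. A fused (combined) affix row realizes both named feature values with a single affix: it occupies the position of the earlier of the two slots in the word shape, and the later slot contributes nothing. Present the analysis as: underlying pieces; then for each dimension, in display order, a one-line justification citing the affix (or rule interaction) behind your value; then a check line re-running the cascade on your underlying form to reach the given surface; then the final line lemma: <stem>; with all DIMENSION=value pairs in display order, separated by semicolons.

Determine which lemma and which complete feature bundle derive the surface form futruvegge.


underlying: f-utru-u-veg-ge
KEL=ak - signalled by the affix -u
RANK=lu - signalled by the affix -veg
TOR=ma - signalled by the affix -ge
CLASS=vo - signalled by the affix f-
check: futruuvegge -> futruuvegge -> futruvegge
lemma: utru; KEL=ak; RANK=lu; TOR=ma; CLASS=vo


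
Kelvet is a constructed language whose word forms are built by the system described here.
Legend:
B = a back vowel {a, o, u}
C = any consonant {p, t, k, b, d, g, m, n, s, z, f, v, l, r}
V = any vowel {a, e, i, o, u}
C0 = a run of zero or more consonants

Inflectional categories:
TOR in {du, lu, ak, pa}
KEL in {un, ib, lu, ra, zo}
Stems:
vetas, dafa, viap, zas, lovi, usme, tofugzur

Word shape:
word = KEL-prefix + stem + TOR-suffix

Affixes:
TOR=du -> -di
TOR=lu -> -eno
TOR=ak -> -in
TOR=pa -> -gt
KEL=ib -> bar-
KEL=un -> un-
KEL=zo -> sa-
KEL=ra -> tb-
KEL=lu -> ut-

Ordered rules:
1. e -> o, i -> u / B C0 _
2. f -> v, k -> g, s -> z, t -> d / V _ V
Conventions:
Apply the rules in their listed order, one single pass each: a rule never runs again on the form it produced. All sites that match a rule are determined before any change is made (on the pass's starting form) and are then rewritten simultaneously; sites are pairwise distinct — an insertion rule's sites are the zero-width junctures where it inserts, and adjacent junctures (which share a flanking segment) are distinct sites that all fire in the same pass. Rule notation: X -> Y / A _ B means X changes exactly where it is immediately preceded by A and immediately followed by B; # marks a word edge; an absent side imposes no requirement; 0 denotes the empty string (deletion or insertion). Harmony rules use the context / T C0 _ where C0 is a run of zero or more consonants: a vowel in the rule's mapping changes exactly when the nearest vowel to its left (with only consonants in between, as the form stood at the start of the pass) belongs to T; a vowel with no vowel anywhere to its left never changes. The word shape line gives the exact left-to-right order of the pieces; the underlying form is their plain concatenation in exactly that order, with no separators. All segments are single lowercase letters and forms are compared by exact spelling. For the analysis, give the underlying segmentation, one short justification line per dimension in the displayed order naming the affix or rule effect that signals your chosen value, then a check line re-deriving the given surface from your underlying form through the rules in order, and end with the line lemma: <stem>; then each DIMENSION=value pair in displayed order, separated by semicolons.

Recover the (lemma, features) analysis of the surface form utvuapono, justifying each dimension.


underlying: ut-viap-eno
TOR=lu - signalled by the affix -eno
KEL=lu - signalled by the affix ut-
check: utviapeno -> utvuapono -> utvuapono
lemma: viap; TOR=lu; KEL=lu


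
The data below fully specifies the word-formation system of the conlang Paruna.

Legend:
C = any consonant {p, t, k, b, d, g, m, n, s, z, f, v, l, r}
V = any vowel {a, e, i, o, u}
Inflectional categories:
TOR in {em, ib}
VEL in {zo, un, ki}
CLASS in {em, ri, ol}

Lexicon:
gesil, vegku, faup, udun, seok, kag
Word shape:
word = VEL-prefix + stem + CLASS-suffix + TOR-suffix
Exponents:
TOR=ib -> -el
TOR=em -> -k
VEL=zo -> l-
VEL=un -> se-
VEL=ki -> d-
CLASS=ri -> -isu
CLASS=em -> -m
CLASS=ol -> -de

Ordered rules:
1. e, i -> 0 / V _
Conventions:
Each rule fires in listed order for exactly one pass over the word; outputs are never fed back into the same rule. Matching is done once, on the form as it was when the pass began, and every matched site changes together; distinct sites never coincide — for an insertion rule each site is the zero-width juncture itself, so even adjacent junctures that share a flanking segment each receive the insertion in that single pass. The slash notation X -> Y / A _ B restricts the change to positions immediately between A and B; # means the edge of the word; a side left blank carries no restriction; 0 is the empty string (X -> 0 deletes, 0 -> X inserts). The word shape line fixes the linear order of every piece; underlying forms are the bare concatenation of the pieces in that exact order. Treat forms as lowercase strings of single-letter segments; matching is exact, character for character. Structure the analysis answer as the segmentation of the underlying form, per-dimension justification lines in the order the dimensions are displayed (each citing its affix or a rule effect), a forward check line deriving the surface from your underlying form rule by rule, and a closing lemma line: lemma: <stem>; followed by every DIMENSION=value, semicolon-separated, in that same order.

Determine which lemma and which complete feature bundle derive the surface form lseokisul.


underlying: l-seok-isu-el
TOR=ib - signalled by the affix -el
VEL=zo - signalled by the affix l-
CLASS=ri - signalled by the affix -isu
check: lseokisuel -> lseokisul
lemma: seok; TOR=ib; VEL=zo; CLASS=ri


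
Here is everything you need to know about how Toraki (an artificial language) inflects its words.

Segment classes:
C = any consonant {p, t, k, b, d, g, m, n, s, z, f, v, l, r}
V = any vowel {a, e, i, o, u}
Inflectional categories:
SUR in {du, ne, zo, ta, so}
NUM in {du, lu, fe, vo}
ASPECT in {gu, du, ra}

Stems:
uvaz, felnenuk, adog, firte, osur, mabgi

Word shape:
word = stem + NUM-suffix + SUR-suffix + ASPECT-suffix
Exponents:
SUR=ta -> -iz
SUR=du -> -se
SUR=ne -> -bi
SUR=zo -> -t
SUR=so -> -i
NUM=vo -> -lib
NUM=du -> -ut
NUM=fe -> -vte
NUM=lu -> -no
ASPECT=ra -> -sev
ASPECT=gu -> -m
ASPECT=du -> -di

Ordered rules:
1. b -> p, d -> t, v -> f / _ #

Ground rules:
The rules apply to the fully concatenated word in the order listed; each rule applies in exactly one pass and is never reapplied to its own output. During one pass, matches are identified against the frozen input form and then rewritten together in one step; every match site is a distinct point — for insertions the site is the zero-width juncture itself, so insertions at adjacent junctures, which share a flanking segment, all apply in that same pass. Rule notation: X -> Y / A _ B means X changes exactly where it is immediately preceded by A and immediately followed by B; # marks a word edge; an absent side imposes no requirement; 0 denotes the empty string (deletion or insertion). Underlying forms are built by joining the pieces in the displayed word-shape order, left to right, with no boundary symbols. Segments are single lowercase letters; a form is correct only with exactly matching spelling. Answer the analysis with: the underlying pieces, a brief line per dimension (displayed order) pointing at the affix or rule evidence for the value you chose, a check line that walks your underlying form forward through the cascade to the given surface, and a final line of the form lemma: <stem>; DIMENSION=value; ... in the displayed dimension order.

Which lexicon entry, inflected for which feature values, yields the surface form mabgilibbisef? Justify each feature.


underlying: mabgi-lib-bi-sev
SUR=ne - signalled by the affix -bi
NUM=vo - signalled by the affix -lib
ASPECT=ra - signalled by the affix -sev
check: mabgilibbisev -> mabgilibbisef
lemma: mabgi; SUR=ne; NUM=vo; ASPECT=ra


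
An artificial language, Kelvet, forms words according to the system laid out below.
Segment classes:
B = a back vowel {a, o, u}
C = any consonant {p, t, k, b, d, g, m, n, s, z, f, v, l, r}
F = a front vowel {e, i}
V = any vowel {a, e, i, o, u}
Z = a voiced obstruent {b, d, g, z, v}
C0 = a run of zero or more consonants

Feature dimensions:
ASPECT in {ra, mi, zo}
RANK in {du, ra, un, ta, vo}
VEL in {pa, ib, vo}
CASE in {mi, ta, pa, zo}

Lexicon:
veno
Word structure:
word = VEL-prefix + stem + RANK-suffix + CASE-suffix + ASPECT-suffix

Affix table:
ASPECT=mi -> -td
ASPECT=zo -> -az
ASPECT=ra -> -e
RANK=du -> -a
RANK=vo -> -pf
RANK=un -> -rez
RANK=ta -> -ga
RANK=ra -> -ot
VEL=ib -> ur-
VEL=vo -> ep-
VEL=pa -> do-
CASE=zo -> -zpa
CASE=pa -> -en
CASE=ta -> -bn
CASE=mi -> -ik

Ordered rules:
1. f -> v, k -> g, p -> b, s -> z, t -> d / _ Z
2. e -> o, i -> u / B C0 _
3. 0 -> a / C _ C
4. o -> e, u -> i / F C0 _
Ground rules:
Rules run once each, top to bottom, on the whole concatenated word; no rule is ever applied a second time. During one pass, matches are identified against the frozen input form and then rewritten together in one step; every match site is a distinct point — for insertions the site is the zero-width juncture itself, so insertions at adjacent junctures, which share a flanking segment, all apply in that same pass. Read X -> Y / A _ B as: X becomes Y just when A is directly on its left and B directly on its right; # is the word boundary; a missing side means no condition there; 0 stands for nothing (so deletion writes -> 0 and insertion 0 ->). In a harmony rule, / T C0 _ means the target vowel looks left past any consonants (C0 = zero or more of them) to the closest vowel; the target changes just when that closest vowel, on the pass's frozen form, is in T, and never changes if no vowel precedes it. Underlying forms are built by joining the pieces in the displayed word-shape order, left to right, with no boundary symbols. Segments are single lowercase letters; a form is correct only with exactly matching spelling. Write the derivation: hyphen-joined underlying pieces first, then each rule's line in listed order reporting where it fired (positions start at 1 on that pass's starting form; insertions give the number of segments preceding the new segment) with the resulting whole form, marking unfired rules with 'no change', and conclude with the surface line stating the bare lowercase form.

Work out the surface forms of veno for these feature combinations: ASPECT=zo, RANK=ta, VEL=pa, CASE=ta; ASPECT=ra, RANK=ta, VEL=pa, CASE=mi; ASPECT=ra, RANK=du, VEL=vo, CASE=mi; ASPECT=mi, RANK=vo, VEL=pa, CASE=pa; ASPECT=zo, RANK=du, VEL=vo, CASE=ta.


cell ASPECT=zo, RANK=ta, VEL=pa, CASE=ta:
underlying: do-veno-ga-bn-az
1. f -> v, k -> g, p -> b, s -> z, t -> d / _ Z: no change
2. e -> o, i -> u / B C0 _: fires at position(s) 4: dovonogabnaz
3. 0 -> a / C _ C: inserts after position(s) 9: dovonogabanaz
4. o -> e, u -> i / F C0 _: no change
surface: dovonogabanaz

cell ASPECT=ra, RANK=ta, VEL=pa, CASE=mi:
underlying: do-veno-ga-ik-e
1. f -> v, k -> g, p -> b, s -> z, t -> d / _ Z: no change
2. e -> o, i -> u / B C0 _: fires at position(s) 4, 9: dovonogauke
3. 0 -> a / C _ C: no change
4. o -> e, u -> i / F C0 _: no change
surface: dovonogauke

cell ASPECT=ra, RANK=du, VEL=vo, CASE=mi:
underlying: ep-veno-a-ik-e
1. f -> v, k -> g, p -> b, s -> z, t -> d / _ Z: fires at position(s) 2: ebvenoaike
2. e -> o, i -> u / B C0 _: fires at position(s) 8: ebvenoauke
3. 0 -> a / C _ C: inserts after position(s) 2: ebavenoauke
4. o -> e, u -> i / F C0 _: fires at position(s) 7: ebaveneauke
surface: ebaveneauke

cell ASPECT=mi, RANK=vo, VEL=pa, CASE=pa:
underlying: do-veno-pf-en-td
1. f -> v, k -> g, p -> b, s -> z, t -> d / _ Z: fires at position(s) 11: dovenopfendd
2. e -> o, i -> u / B C0 _: fires at position(s) 4, 9: dovonopfondd
3. 0 -> a / C _ C: inserts after position(s) 7, 10, 11: dovonopafonadad
4. o -> e, u -> i / F C0 _: no change
surface: dovonopafonadad

cell ASPECT=zo, RANK=du, VEL=vo, CASE=ta:
underlying: ep-veno-a-bn-az
1. f -> v, k -> g, p -> b, s -> z, t -> d / _ Z: fires at position(s) 2: ebvenoabnaz
2. e -> o, i -> u / B C0 _: no change
3. 0 -> a / C _ C: inserts after position(s) 2, 8: ebavenoabanaz
4. o -> e, u -> i / F C0 _: fires at position(s) 7: ebaveneabanaz
surface: ebaveneabanaz


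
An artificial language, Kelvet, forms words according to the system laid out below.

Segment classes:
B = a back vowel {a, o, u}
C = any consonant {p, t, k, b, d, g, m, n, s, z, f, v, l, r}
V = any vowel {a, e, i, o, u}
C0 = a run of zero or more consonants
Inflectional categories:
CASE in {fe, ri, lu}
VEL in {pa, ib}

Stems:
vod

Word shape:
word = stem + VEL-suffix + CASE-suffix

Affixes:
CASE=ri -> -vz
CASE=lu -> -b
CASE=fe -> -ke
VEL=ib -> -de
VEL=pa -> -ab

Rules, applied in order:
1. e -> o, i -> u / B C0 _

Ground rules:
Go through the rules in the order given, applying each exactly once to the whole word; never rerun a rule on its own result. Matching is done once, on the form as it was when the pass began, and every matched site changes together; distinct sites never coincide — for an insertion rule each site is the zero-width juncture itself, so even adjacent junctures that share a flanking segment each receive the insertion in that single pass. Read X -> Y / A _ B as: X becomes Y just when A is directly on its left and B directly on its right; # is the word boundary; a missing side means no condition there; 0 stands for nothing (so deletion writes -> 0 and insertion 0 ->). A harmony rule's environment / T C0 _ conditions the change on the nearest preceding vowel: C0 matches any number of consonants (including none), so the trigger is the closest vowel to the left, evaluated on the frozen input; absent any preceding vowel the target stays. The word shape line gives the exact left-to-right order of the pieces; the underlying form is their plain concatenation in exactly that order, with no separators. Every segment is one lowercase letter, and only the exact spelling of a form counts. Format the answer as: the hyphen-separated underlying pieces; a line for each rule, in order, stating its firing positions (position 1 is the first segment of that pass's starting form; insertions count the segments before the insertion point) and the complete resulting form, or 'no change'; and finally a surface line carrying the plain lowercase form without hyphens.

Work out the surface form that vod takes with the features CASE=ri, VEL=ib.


underlying: vod-de-vz
1. e -> o, i -> u / B C0 _: fires at position(s) 5: voddovz
surface: voddovz


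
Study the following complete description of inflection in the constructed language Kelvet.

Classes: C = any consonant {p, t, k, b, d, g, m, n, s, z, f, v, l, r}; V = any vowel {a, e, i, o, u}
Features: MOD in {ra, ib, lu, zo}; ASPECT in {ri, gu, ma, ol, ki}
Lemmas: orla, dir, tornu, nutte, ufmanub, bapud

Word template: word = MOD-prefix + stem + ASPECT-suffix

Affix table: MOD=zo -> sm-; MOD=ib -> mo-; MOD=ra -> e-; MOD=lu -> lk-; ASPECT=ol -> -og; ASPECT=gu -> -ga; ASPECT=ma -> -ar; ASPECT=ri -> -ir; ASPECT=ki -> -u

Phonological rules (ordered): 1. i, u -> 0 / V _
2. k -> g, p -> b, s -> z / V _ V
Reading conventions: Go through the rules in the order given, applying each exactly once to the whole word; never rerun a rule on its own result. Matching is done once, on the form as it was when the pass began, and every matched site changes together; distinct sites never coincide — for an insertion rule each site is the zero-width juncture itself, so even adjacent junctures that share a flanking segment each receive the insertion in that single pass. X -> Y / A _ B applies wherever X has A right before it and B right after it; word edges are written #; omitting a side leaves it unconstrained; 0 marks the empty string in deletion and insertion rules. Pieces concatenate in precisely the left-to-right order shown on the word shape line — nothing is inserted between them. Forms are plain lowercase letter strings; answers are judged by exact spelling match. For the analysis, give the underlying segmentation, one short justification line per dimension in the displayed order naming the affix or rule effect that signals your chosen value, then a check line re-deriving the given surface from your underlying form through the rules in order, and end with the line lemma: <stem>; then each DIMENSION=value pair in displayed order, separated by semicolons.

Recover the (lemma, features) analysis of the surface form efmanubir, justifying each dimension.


underlying: e-ufmanub-ir
MOD=ra - signalled by the affix e-
ASPECT=ri - signalled by the affix -ir
check: eufmanubir -> efmanubir -> efmanubir
lemma: ufmanub; MOD=ra; ASPECT=ri


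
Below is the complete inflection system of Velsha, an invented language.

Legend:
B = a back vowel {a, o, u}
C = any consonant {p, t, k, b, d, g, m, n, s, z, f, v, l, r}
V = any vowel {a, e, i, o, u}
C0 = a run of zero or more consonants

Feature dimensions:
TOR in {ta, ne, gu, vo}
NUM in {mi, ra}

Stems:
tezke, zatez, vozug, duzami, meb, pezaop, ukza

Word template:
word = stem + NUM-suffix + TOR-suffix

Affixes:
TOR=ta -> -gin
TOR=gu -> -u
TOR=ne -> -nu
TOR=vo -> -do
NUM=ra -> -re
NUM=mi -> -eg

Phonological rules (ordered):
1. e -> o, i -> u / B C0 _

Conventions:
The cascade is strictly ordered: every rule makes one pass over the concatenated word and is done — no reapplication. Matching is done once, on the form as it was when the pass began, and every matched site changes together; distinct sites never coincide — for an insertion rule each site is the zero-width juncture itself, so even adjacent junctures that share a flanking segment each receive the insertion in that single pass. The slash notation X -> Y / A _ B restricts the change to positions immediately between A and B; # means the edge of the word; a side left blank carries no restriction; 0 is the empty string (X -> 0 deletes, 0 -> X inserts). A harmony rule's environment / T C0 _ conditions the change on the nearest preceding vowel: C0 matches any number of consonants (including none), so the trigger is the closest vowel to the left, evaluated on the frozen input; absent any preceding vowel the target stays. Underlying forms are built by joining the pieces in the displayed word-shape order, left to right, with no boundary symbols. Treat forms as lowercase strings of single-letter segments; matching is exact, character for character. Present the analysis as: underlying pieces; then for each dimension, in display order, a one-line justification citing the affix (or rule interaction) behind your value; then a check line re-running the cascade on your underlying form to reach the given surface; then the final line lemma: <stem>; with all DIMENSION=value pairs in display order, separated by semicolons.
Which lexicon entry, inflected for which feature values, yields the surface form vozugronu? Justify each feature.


underlying: vozug-re-nu
TOR=ne - signalled by the affix -nu
NUM=ra - signalled by the affix -re
check: vozugrenu -> vozugronu
lemma: vozug; TOR=ne; NUM=ra
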